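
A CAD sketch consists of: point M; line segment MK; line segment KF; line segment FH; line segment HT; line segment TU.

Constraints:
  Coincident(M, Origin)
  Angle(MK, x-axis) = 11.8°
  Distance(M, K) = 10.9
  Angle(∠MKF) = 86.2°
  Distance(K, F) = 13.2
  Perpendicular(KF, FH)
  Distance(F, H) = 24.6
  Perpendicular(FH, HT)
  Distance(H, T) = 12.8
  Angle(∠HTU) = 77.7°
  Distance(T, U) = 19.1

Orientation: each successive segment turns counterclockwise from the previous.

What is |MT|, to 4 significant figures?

13.73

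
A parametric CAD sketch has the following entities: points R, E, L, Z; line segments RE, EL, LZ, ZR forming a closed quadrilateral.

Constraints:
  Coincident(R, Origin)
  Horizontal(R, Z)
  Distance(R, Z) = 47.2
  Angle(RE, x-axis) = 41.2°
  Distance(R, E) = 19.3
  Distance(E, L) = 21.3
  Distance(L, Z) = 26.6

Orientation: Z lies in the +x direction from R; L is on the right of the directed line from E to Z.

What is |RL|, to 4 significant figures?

22.86

R is at the origin; R and Z share the same y with |RZ| = 47.2 and Z in +x, so Z = (47.2, 0). RE runs at 41.2° with |RE| = 19.3, so E = (14.52, 12.71). L is determined by |EL| = 21.3 and |LZ| = 26.6 together: it lies at the intersection of circle(E, 21.3) and circle(Z, 26.6). With |EZ| = 35.06, the foot of the radical line on EZ is 13.91 from E and the perpendicular offset is √(21.3² − 13.91²) = 16.13. Taking the right-of-EZ solution: L = (21.64, -7.363).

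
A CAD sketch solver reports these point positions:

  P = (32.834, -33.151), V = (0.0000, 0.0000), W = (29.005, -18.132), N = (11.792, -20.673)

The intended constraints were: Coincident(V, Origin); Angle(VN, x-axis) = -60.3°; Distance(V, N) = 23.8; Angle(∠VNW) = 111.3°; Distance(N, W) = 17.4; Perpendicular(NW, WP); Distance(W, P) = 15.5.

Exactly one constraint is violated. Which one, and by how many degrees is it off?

Perpendicular(NW, WP) — off by 5.91°.

V = (0.00, 0.00) ✓; VN at -60.30° ✓; |VN| = 23.80 ✓; ∠VNW = 111.3° ✓; |NW| = 17.40 ✓; ∠(NW, WP) = 84.09° ✗; |WP| = 15.50 ✓.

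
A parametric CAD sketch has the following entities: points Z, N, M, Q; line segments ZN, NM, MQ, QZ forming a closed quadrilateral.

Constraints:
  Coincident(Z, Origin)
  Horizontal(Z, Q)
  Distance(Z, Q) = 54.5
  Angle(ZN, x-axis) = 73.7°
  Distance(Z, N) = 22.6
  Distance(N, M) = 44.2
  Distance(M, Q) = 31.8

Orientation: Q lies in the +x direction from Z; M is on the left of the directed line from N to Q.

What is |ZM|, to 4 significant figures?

58.59

Checks: |NM| = 44.20 ✓; |MQ| = 31.80 ✓.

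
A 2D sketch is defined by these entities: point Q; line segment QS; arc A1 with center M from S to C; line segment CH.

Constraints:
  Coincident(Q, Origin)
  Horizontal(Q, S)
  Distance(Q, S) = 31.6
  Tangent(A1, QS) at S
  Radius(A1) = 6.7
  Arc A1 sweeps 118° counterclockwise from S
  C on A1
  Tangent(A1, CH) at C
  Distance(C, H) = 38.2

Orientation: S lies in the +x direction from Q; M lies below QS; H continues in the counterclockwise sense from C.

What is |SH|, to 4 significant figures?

45.20

On A1, S sits at bearing 90° from M; a 118° counterclockwise sweep puts C at bearing 208°, so C = M + 6.7·(cos 208°, sin 208°) = (25.68, -9.845). The tangent condition forces MC to be normal to CH, so CH runs along (−sin 208°, cos 208°); with |CH| = 38.2, H = (43.62, -43.57). Then |SH| = |H − S| = 45.20.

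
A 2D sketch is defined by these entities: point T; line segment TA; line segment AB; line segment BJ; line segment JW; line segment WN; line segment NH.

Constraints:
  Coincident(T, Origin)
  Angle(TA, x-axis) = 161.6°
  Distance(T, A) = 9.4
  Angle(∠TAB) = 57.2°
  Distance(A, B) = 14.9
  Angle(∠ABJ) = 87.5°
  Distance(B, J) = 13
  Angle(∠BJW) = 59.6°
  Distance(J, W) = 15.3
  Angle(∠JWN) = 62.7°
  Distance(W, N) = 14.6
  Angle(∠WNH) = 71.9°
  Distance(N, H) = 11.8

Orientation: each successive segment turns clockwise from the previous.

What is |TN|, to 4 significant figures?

13.86

∠BJW = 59.6° gives JW at -174.1° from the x-axis; with |JW| = 15.3, W = (-4.830, 0.2537). ∠JWN = 62.7° gives WN at 68.60° from the x-axis; with |WN| = 14.6, N = (0.4971, 13.85). Then |TN| = |N − T| = 13.86.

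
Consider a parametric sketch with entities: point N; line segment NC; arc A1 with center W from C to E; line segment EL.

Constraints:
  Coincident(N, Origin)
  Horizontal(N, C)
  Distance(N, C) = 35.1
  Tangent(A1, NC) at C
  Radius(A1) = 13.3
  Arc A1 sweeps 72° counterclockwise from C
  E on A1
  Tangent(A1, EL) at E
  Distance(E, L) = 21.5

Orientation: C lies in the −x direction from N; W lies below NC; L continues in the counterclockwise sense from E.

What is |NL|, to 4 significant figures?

61.94

N is at the origin; N and C share the same y with |NC| = 35.1 and C on the −x side, so C = (-35.10, 0.000). Since A1 is tangent to NC there, WC ⟂ NC, so W = C + (0, -13.3) = (-35.10, -13.30). On A1, C sits at bearing 90° from W; a 72° counterclockwise sweep puts E at bearing 162°, so E = W + 13.3·(cos 162°, sin 162°) = (-47.75, -9.190). Tangency of A1 to EL means the radius WE is perpendicular to EL, so EL runs along (−sin 162°, cos 162°); with |EL| = 21.5, L = (-54.39, -29.64). Then |NL| = |L − N| = 61.94.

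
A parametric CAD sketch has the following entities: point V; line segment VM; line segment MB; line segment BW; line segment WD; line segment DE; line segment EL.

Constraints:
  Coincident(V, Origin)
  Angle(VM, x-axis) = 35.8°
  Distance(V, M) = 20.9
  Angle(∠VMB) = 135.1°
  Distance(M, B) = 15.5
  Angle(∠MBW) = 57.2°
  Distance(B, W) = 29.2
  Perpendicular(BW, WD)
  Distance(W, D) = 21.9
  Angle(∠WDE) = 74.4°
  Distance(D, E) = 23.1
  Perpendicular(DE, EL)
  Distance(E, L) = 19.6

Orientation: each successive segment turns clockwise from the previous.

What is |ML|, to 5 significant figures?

16.664

V is at the origin; VM runs at 35.8° with length 20.9, so M = (16.951, 12.226). ∠VMB = 135.1° gives MB at -9.1000° from the x-axis; with |MB| = 15.5, B = (32.256, 9.7742). ∠MBW = 57.2° gives BW at -131.90° from the x-axis; with |BW| = 29.2, W = (12.755, -11.960). The perpendicularity gives WD at right angles to BW, so WD runs at 138.10°; with |WD| = 21.9, D = (-3.5450, 2.6658). ∠WDE = 74.4° gives DE at 32.500° from the x-axis; with |DE| = 23.1, E = (15.937, 15.077). The perpendicularity gives EL at right angles to DE, so EL runs at -57.500°; with |EL| = 19.6, L = (26.468, -1.4531). Then |ML| = |L − M| = 16.664.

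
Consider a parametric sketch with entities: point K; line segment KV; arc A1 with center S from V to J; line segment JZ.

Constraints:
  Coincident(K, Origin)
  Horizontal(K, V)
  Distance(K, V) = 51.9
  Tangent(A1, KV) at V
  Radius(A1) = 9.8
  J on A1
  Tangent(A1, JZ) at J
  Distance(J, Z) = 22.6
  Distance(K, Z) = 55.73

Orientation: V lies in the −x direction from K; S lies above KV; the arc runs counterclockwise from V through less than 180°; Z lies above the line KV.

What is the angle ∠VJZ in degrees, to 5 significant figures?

131.83°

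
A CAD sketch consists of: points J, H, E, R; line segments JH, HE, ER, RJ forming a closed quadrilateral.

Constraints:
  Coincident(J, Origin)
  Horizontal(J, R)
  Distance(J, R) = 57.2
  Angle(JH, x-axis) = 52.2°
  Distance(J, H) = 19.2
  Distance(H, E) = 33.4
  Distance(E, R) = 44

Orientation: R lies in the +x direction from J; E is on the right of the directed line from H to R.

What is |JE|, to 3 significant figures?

24.6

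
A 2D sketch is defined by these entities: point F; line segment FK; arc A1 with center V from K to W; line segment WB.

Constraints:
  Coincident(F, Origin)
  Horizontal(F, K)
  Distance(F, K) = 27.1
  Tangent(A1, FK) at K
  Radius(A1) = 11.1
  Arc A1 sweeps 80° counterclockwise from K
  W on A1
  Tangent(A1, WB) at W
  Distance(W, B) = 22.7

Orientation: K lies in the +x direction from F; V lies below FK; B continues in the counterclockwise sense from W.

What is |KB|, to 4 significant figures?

34.86

F is at the origin; F and K share the same y with |FK| = 27.1 and K on the +x side, so K = (27.10, 0.000). A1 meets FK tangentially, so VK is at right angles to FK, so V = K + (0, -11.1) = (27.10, -11.10). On A1, K sits at bearing 90° from V; an 80° counterclockwise sweep puts W at bearing 170°, so W = V + 11.1·(cos 170°, sin 170°) = (16.17, -9.173). The tangent condition forces VW to be normal to WB, so WB runs along (−sin 170°, cos 170°); with |WB| = 22.7, B = (12.23, -31.53). Then |KB| = |B − K| = 34.86.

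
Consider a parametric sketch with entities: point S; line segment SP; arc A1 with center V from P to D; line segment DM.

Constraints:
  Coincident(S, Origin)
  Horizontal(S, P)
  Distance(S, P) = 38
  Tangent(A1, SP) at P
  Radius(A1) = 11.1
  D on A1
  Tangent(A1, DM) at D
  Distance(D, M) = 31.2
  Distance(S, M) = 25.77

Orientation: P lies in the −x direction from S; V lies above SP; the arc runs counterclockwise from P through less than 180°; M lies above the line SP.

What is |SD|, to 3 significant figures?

30.5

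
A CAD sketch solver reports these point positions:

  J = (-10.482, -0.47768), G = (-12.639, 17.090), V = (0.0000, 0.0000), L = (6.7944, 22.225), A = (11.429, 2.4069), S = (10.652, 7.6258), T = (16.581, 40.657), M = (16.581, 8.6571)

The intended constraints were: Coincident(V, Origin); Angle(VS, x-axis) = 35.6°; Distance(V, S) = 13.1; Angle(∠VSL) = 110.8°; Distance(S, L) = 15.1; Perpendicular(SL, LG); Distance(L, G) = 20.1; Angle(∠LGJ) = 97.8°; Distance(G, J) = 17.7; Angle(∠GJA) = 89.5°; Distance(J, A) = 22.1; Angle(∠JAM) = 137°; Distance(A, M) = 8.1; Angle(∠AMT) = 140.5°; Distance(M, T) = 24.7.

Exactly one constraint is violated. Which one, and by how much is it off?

Distance(M, T) = 24.7 — off by 7.30.

V = (0.00, 0.00) ✓; VS at 35.60° ✓; |VS| = 13.10 ✓; ∠VSL = 110.8° ✓; |SL| = 15.10 ✓; ∠(SL, LG) = 90.00° ✓; |LG| = 20.10 ✓; ∠LGJ = 97.80° ✓; |GJ| = 17.70 ✓; ∠GJA = 89.50° ✓; |JA| = 22.10 ✓; ∠JAM = 137.0° ✓; |AM| = 8.100 ✓; ∠AMT = 140.5° ✓; |MT| = 32.00 ✗.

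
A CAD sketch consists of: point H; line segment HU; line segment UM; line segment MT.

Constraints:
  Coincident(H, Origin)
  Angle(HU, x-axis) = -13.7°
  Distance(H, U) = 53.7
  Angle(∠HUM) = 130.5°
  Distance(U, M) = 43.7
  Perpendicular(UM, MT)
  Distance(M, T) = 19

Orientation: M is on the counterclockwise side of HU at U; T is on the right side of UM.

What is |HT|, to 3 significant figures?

98.8

H is at the origin; HU runs at -13.7° with length 53.7, so U = 53.7·(cos -13.7°, sin -13.7°) = (52.2, -12.7). ∠HUM = 130.5°, so UM runs at -13.7° + (180° − 130.5°) = 35.8° from the x-axis; with |UM| = 43.7, M = U + 43.7·(cos 35.8°, sin 35.8°) = (87.6, 12.8). UM ⟂ MT; with |MT| = 19.0 on the right of UM, T = M + 19.0·(0.585, -0.811) = (98.7, -2.57). Then |HT| = |T − H| = 98.8.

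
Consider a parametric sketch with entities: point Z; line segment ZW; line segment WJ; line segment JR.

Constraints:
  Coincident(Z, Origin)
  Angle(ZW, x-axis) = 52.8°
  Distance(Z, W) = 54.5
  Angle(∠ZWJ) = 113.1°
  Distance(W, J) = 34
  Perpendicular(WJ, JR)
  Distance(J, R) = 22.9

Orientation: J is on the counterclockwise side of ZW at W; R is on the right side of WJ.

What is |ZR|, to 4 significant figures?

91.65

Z is at the origin; ZW runs at 52.8° with length 54.5, so W = 54.5·(cos 52.8°, sin 52.8°) = (32.95, 43.41). ∠ZWJ = 113.1°, so WJ runs at 52.8° + (180° − 113.1°) = 119.7° from the x-axis; with |WJ| = 34.0, J = W + 34.0·(cos 119.7°, sin 119.7°) = (16.11, 72.94). WJ ⟂ JR; with |JR| = 22.9 on the right of WJ, R = J + 22.9·(0.8686, 0.4955) = (36.00, 84.29). Then |ZR| = |R − Z| = 91.65.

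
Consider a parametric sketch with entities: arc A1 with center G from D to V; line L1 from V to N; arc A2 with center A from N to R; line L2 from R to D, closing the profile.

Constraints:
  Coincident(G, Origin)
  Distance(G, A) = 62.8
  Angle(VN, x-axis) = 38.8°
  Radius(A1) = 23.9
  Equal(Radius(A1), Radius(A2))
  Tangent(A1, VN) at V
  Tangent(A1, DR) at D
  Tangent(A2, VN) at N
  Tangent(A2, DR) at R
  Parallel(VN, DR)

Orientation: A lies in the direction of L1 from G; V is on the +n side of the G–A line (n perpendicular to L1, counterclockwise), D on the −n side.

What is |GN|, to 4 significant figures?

67.19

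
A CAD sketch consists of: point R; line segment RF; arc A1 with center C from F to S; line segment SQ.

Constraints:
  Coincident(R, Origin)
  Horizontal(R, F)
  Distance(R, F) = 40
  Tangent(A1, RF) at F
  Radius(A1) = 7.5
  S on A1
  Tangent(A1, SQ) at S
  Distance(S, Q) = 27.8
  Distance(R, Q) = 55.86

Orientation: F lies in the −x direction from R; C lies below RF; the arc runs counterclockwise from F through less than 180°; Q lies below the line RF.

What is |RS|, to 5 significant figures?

48.197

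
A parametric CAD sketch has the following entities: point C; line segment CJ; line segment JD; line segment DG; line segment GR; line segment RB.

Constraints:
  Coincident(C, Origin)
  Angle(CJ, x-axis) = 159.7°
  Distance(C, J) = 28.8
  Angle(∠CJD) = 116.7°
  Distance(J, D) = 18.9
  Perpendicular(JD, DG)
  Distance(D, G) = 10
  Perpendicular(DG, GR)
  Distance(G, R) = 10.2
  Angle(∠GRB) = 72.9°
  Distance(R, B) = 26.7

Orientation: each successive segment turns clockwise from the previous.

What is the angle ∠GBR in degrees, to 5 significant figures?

22.359°

C is at the origin; CJ runs at 159.7° with length 28.8, so J = (-27.011, 9.9917). ∠CJD = 116.7° gives JD at 96.400° from the x-axis; with |JD| = 18.9, D = (-29.118, 28.774). The perpendicularity gives DG at right angles to JD, so DG runs at 6.4000°; with |DG| = 10.0, G = (-19.180, 29.889). The perpendicularity gives GR at right angles to DG, so GR runs at -83.600°; with |GR| = 10.2, R = (-18.043, 19.752). ∠GRB = 72.9° gives RB at 169.30° from the x-axis; with |RB| = 26.7, B = (-44.279, 24.710). Then cos ∠GBR = BG·BR / (|BG||BR|), giving 22.359°.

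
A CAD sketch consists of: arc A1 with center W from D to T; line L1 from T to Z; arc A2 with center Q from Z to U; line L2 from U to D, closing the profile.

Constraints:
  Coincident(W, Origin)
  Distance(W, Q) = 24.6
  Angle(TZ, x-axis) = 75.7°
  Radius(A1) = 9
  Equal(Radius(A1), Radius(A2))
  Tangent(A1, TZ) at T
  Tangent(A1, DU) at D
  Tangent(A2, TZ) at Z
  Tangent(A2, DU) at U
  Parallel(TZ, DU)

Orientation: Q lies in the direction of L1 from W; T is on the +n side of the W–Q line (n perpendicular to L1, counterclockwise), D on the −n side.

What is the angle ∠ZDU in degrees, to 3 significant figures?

36.2°

The slot axis is L1's direction at 75.7°, so u = (cos 75.7°, sin 75.7°) = (0.247, 0.969) and n = (−sin 75.7°, cos 75.7°) = (-0.969, 0.247). W is at the origin and Q lies 24.6 along u from W, so Q = 24.6·u = (6.08, 23.8). Tangency of A1 to both parallel lines with radius 9.0 puts T and D at W ± 9.0·n: T = (-8.72, 2.22), D = (8.72, -2.22). Equal radii place Z and U the same way about Q: Z = Q + 9.0·n = (-2.64, 26.1), U = Q − 9.0·n = (14.8, 21.6). Then cos ∠ZDU = DZ·DU / (|DZ||DU|), giving 36.2°.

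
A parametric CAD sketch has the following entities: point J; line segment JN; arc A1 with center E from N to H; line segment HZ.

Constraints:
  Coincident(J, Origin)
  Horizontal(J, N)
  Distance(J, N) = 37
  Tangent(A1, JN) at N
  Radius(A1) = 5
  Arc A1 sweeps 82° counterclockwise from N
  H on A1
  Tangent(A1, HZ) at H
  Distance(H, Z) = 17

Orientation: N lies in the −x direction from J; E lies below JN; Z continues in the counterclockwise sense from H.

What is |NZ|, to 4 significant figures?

22.37

On A1, N sits at bearing 90° from E; an 82° counterclockwise sweep puts H at bearing 172°, so H = E + 5.0·(cos 172°, sin 172°) = (-41.95, -4.304). The tangent condition forces EH to be normal to HZ, so HZ runs along (−sin 172°, cos 172°); with |HZ| = 17.0, Z = (-44.32, -21.14). Then |NZ| = |Z − N| = 22.37.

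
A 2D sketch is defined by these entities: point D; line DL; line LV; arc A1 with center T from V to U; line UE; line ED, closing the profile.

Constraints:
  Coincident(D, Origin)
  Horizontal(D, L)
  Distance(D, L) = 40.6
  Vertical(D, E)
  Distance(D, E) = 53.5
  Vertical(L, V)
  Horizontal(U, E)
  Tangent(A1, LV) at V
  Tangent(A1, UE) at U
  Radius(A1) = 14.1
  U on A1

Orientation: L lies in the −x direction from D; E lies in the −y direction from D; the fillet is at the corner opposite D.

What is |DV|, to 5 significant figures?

56.575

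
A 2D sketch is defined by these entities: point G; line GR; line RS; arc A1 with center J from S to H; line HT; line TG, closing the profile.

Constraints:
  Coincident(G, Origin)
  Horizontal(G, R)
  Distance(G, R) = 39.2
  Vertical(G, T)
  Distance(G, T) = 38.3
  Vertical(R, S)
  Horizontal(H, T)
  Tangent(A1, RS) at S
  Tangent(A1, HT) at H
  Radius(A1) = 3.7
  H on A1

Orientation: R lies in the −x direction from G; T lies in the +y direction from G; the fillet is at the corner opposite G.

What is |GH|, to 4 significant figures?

52.22

G is at the origin; GR is horizontal with |GR| = 39.2 and R on the −x side, so R = (-39.20, 0.000). G and T share the same x with |GT| = 38.3 and T on the +y side, so T = (0.000, 38.30). The virtual corner opposite G is at (-39.20, 38.30). Since A1 is tangent to RS there, JS ⟂ RS and A1 meets HT tangentially, so JH is at right angles to HT, with radius 3.7, so the center J sits 3.7 in from both sides at J = (-35.50, 34.60). That places the tangent points at S = (-39.20, 34.60) on RS and H = (-35.50, 38.30) on HT. Then |GH| = |H − G| = 52.22.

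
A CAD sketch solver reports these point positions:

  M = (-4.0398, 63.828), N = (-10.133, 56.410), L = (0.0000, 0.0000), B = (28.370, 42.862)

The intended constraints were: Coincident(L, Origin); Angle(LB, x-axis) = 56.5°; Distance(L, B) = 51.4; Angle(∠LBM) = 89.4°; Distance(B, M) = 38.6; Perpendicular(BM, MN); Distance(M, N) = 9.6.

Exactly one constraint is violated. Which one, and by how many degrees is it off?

Perpendicular(BM, MN) — off by 6.50°.

L = (0.00, 0.00) ✓; LB at 56.50° ✓; |LB| = 51.40 ✓; ∠LBM = 89.40° ✓; |BM| = 38.60 ✓; ∠(BM, MN) = 83.50° ✗; |MN| = 9.600 ✓.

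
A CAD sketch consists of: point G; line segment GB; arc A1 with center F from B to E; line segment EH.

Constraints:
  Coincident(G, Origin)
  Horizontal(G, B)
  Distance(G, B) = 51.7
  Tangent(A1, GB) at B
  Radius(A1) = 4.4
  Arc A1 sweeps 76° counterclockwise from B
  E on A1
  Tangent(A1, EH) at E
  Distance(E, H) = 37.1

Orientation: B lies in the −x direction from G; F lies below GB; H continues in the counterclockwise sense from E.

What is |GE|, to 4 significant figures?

56.07

The tangent condition forces FB to be normal to GB, so F = B + (0, -4.4) = (-51.70, -4.400). On A1, B sits at bearing 90° from F; a 76° counterclockwise sweep puts E at bearing 166°, so E = F + 4.4·(cos 166°, sin 166°) = (-55.97, -3.336). Then |GE| = |E − G| = 56.07.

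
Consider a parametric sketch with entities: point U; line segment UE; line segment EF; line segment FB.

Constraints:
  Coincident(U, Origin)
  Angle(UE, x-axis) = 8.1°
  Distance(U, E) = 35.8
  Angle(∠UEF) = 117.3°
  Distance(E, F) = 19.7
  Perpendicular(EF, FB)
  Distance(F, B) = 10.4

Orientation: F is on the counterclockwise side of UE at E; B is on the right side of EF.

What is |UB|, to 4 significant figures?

55.56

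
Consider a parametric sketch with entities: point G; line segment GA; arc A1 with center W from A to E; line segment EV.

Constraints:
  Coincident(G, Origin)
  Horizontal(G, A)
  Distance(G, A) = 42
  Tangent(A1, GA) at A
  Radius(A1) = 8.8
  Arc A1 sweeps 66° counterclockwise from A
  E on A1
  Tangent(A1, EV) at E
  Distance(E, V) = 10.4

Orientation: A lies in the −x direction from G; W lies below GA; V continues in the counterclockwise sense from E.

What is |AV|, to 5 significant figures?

19.164

G is at the origin; G and A share the same y with |GA| = 42.0 and A on the −x side, so A = (-42.000, 0.0000). The tangent condition forces WA to be normal to GA, so W = A + (0, -8.8) = (-42.000, -8.8000). On A1, A sits at bearing 90° from W; a 66° counterclockwise sweep puts E at bearing 156°, so E = W + 8.8·(cos 156°, sin 156°) = (-50.039, -5.2207). The tangent condition forces WE to be normal to EV, so EV runs along (−sin 156°, cos 156°); with |EV| = 10.4, V = (-54.269, -14.722). Then |AV| = |V − A| = 19.164.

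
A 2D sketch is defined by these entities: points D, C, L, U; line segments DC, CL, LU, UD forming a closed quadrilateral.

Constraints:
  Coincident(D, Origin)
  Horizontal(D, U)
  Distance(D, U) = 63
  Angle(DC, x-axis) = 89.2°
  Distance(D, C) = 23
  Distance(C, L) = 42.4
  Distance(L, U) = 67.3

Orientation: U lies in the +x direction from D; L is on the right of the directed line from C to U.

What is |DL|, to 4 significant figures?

19.42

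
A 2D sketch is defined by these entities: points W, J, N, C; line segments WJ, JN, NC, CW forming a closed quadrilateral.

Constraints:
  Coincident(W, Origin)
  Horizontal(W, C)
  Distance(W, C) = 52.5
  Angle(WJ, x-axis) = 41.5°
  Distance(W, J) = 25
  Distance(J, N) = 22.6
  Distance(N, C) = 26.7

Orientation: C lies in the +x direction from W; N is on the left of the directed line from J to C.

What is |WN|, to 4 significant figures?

46.64

Checks: |JN| = 22.60 ✓; |NC| = 26.70 ✓.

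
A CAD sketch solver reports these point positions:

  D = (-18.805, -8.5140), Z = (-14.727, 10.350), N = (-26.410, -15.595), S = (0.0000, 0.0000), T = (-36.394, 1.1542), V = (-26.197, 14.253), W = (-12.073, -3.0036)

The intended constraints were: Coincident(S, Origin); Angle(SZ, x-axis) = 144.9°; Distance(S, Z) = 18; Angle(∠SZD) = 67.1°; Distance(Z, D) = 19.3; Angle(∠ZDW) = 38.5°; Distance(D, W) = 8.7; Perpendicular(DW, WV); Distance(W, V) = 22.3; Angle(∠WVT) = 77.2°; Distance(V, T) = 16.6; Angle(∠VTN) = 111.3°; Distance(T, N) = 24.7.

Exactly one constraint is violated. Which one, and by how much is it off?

Distance(T, N) = 24.7 — off by 5.20.

S = (0.00, 0.00) ✓; SZ at 144.9° ✓; |SZ| = 18.00 ✓; ∠SZD = 67.10° ✓; |ZD| = 19.30 ✓; ∠ZDW = 38.50° ✓; |DW| = 8.700 ✓; ∠(DW, WV) = 90.00° ✓; |WV| = 22.30 ✓; ∠WVT = 77.20° ✓; |VT| = 16.60 ✓; ∠VTN = 111.3° ✓; |TN| = 19.50 ✗.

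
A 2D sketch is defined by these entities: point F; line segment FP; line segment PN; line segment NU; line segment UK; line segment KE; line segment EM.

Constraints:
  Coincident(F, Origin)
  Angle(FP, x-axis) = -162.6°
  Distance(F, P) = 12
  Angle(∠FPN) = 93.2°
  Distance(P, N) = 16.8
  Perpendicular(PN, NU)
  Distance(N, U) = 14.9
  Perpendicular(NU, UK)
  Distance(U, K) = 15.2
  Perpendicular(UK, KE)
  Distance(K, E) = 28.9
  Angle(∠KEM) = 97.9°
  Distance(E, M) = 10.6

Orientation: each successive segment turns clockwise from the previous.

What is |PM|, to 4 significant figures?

19.63

F is at the origin; FP runs at -162.6° with length 12.0, so P = (-11.45, -3.588). ∠FPN = 93.2° gives PN at 110.6° from the x-axis; with |PN| = 16.8, N = (-17.36, 12.14). PN ⟂ NU, so NU runs at 20.60°; with |NU| = 14.9, U = (-3.415, 17.38). The perpendicularity gives UK at right angles to NU, so UK runs at -69.40°; with |UK| = 15.2, K = (1.933, 3.152). The perpendicularity gives KE at right angles to UK, so KE runs at -159.4°; with |KE| = 28.9, E = (-25.12, -7.017). ∠KEM = 97.9° gives EM at 118.5° from the x-axis; with |EM| = 10.6, M = (-30.18, 2.299). Then |PM| = |M − P| = 19.63.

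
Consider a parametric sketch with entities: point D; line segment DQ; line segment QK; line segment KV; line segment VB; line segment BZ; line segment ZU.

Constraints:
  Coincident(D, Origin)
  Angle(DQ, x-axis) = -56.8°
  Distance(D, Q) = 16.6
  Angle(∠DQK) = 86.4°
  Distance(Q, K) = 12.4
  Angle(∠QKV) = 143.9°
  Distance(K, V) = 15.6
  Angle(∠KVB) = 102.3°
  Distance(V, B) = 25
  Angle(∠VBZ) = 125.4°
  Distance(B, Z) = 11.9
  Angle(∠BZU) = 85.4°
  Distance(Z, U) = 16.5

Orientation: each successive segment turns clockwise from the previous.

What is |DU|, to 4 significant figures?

1.528

D is at the origin; DQ runs at -56.8° with length 16.6, so Q = (9.090, -13.89). ∠DQK = 86.4° gives QK at -150.4° from the x-axis; with |QK| = 12.4, K = (-1.692, -20.02). ∠QKV = 143.9° gives KV at 173.5° from the x-axis; with |KV| = 15.6, V = (-17.19, -18.25). ∠KVB = 102.3° gives VB at 95.80° from the x-axis; with |VB| = 25.0, B = (-19.72, 6.623). ∠VBZ = 125.4° gives BZ at 41.20° from the x-axis; with |BZ| = 11.9, Z = (-10.76, 14.46). ∠BZU = 85.4° gives ZU at -53.40° from the x-axis; with |ZU| = 16.5, U = (-0.9269, 1.215). Then |DU| = |U − D| = 1.528.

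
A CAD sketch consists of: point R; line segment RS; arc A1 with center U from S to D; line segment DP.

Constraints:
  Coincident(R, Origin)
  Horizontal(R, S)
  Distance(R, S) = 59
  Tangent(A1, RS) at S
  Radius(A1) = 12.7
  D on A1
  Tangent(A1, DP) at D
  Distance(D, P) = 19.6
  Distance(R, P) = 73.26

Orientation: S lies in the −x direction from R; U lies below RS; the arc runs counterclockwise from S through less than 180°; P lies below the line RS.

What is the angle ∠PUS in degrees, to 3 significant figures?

167°

Checks: |RS| = 59.00 ✓; |UD| = 12.70 ✓; ∠(UD, DP) = 90.00° ✓; |DP| = 19.60 ✓; |RP| = 73.26 ✓.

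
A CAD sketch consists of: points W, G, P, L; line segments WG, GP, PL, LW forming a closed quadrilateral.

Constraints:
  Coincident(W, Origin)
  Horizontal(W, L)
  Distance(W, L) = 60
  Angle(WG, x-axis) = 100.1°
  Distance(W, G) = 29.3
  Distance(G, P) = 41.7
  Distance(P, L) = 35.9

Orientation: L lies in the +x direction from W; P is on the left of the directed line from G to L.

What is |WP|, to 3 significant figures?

45.5

Checks: |GP| = 41.70 ✓; |PL| = 35.90 ✓.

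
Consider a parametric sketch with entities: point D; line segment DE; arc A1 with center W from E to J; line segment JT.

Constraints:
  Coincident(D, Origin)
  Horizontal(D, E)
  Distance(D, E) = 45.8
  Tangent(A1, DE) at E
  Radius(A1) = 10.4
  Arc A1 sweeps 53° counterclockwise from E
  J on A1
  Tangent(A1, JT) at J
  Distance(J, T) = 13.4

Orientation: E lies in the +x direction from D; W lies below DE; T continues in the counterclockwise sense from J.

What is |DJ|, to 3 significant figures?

37.7

Since A1 is tangent to DE there, WE ⟂ DE, so W = E + (0, -10.4) = (45.8, -10.4). On A1, E sits at bearing 90° from W; a 53° counterclockwise sweep puts J at bearing 143°, so J = W + 10.4·(cos 143°, sin 143°) = (37.5, -4.14). Then |DJ| = |J − D| = 37.7.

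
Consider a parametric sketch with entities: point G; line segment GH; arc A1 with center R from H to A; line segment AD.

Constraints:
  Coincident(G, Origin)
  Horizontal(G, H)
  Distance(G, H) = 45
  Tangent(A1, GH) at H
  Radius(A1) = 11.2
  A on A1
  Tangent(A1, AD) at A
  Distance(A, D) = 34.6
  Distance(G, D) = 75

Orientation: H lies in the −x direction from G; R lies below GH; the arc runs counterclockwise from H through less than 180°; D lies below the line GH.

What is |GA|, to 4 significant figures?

56.93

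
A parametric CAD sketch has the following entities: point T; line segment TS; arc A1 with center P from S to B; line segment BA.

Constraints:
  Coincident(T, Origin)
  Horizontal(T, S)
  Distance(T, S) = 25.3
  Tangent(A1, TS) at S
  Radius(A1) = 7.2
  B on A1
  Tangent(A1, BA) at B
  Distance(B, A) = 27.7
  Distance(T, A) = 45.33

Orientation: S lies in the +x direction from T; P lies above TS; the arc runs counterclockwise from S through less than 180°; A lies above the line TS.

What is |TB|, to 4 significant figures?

33.47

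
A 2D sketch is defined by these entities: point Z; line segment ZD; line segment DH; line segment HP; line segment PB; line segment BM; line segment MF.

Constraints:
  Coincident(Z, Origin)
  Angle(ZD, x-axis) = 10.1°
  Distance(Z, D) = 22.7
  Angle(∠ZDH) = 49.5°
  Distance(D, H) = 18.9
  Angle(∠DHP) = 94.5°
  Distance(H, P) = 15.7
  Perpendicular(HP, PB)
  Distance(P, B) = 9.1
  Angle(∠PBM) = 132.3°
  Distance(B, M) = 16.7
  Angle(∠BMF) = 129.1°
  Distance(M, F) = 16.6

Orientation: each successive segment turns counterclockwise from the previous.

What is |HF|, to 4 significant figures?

22.13

Z is at the origin; ZD runs at 10.1° with length 22.7, so D = (22.35, 3.981). ∠ZDH = 49.5° gives DH at 140.6° from the x-axis; with |DH| = 18.9, H = (7.744, 15.98). ∠DHP = 94.5° gives HP at -133.9° from the x-axis; with |HP| = 15.7, P = (-3.143, 4.665). HP is perpendicular to PB, so PB runs at -43.90°; with |PB| = 9.1, B = (3.414, -1.645). ∠PBM = 132.3° gives BM at 3.800° from the x-axis; with |BM| = 16.7, M = (20.08, -0.5386). ∠BMF = 129.1° gives MF at 54.70° from the x-axis; with |MF| = 16.6, F = (29.67, 13.01). Then |HF| = |F − H| = 22.13.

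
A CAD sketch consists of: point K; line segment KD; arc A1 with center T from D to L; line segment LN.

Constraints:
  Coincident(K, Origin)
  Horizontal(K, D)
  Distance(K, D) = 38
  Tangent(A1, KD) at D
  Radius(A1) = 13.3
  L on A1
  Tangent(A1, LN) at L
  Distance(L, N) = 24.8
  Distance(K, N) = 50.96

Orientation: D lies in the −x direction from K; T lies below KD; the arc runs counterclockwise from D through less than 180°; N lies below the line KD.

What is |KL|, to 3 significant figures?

52.7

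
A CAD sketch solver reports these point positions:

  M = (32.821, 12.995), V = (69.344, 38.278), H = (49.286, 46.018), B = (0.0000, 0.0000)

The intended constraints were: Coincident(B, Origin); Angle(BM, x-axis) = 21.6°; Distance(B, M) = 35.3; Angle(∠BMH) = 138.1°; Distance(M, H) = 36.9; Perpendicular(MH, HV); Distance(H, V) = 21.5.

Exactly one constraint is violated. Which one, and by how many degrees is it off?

Perpendicular(MH, HV) — off by 5.40°.

B = (0.00, 0.00) ✓; BM at 21.60° ✓; |BM| = 35.30 ✓; ∠BMH = 138.1° ✓; |MH| = 36.90 ✓; ∠(MH, HV) = 84.60° ✗; |HV| = 21.50 ✓.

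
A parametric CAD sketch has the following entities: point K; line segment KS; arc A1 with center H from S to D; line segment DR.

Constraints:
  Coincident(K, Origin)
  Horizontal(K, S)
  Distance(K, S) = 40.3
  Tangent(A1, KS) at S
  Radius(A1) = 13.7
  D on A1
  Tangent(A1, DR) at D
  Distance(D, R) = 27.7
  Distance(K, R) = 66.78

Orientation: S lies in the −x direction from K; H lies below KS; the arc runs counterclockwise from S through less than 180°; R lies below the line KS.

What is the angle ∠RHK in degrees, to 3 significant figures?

130°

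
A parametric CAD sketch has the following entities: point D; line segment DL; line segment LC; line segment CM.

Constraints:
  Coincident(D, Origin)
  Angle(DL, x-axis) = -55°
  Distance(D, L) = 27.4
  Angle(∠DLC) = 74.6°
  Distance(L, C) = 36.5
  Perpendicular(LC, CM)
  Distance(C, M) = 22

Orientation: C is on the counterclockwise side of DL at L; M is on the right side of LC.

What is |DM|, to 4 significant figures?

56.55

D is at the origin; DL runs at -55.0° with length 27.4, so L = 27.4·(cos -55.0°, sin -55.0°) = (15.72, -22.44). ∠DLC = 74.6°, so LC runs at -55.0° + (180° − 74.6°) = 50.40° from the x-axis; with |LC| = 36.5, C = L + 36.5·(cos 50.40°, sin 50.40°) = (38.98, 5.679). The perpendicularity gives CM at right angles to LC; with |CM| = 22.0 on the right of LC, M = C + 22.0·(0.7705, -0.6374) = (55.93, -8.344). Then |DM| = |M − D| = 56.55.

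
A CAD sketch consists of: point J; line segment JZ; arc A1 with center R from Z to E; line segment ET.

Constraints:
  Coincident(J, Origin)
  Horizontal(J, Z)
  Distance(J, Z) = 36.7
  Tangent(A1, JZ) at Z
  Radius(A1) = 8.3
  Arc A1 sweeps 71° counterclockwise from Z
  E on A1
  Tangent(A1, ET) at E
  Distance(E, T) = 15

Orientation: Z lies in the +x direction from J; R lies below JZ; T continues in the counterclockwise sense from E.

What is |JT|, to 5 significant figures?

31.077

On A1, Z sits at bearing 90° from R; a 71° counterclockwise sweep puts E at bearing 161°, so E = R + 8.3·(cos 161°, sin 161°) = (28.852, -5.5978). A1 meets ET tangentially, so RE is at right angles to ET, so ET runs along (−sin 161°, cos 161°); with |ET| = 15.0, T = (23.969, -19.781). Then |JT| = |T − J| = 31.077.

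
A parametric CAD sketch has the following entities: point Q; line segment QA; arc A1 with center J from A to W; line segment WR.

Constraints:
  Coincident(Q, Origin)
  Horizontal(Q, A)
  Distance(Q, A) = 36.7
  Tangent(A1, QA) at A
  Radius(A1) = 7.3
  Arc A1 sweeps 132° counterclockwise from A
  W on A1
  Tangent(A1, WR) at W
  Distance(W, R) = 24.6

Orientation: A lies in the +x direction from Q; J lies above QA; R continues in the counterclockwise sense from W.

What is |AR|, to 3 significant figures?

32.4

Q is at the origin; Q and A share the same y with |QA| = 36.7 and A on the +x side, so A = (36.7, 0.00). The tangent condition forces JA to be normal to QA, so J = A + (0, 7.3) = (36.7, 7.30). On A1, A sits at bearing -90° from J; a 132° counterclockwise sweep puts W at bearing 42°, so W = J + 7.3·(cos 42°, sin 42°) = (42.1, 12.2). A1 meets WR tangentially, so JW is at right angles to WR, so WR runs along (−sin 42°, cos 42°); with |WR| = 24.6, R = (25.7, 30.5). Then |AR| = |R − A| = 32.4.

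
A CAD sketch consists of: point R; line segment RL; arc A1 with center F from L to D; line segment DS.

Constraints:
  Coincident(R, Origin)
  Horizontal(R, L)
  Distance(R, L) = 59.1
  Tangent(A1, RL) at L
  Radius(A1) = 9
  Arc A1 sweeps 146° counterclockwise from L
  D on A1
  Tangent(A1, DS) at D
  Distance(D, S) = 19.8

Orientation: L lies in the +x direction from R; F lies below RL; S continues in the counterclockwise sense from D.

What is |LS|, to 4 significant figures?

29.79

On A1, L sits at bearing 90° from F; a 146° counterclockwise sweep puts D at bearing 236°, so D = F + 9.0·(cos 236°, sin 236°) = (54.07, -16.46). Since A1 is tangent to DS there, FD ⟂ DS, so DS runs along (−sin 236°, cos 236°); with |DS| = 19.8, S = (70.48, -27.53). Then |LS| = |S − L| = 29.79.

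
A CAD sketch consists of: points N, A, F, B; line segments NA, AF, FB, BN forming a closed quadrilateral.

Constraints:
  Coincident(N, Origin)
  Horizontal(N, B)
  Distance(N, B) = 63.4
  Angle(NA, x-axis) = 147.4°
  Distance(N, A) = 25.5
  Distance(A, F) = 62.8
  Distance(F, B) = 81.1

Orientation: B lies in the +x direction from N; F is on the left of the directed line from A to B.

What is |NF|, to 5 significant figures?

66.638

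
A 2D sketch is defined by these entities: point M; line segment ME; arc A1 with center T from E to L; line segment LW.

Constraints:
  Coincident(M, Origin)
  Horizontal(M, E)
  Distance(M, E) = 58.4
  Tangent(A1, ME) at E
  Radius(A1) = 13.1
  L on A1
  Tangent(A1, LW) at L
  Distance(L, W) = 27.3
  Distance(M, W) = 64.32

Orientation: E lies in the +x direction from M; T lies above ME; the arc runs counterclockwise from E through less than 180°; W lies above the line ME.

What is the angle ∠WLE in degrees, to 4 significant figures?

113.0°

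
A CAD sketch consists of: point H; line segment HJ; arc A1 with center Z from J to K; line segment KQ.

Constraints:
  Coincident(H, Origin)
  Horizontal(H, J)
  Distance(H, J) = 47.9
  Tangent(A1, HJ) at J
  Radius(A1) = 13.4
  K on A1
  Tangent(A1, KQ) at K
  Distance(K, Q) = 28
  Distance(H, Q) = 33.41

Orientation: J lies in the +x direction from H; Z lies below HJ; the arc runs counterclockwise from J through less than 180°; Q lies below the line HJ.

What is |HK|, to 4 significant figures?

37.79

H is at the origin; H and J share the same y with |HJ| = 47.9 and J on the +x side, so J = (47.90, 0.000). Tangency of A1 to HJ means the radius ZJ is perpendicular to HJ, so Z = J + (0, -13.4) = (47.90, -13.40). Since ZK ⟂ KQ (tangency), |ZQ| = √(13.4² + 28.0²) = 31.04 regardless of where K sits on A1. So Q lies on both circle(H, 33.41) and circle(Z, 31.04); the below-HJ intersection is Q = (19.91, -26.83). K is the foot of the tangent from Q: K = (37.46, -5.004).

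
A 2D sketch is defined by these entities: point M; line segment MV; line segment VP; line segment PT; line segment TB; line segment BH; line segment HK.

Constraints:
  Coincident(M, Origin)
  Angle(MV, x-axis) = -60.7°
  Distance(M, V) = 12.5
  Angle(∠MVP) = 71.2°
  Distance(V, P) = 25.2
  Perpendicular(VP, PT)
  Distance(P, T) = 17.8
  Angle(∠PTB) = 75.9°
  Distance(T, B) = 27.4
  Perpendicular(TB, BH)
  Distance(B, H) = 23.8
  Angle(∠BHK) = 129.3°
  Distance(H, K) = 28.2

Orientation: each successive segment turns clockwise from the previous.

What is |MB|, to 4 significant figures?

5.449

The perpendicularity gives PT at right angles to VP, so PT runs at 100.5°; with |PT| = 17.8, T = (-21.90, 2.009). ∠PTB = 75.9° gives TB at -3.600° from the x-axis; with |TB| = 27.4, B = (5.441, 0.2883). Then |MB| = |B − M| = 5.449.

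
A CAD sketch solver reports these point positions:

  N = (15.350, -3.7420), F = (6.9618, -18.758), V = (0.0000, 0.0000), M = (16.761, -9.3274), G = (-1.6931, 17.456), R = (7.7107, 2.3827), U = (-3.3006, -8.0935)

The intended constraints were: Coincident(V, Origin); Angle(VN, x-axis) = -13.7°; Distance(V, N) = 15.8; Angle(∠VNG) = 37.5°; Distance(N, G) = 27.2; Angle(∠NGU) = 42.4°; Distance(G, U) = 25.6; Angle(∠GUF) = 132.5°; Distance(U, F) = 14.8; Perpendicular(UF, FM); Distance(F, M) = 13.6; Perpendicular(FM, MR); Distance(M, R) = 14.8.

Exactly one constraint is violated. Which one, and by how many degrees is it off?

Perpendicular(FM, MR) — off by 6.20°.

V = (0.00, 0.00) ✓; VN at -13.70° ✓; |VN| = 15.80 ✓; ∠VNG = 37.50° ✓; |NG| = 27.20 ✓; ∠NGU = 42.40° ✓; |GU| = 25.60 ✓; ∠GUF = 132.5° ✓; |UF| = 14.80 ✓; ∠(UF, FM) = 90.00° ✓; |FM| = 13.60 ✓; ∠(FM, MR) = 83.80° ✗; |MR| = 14.80 ✓.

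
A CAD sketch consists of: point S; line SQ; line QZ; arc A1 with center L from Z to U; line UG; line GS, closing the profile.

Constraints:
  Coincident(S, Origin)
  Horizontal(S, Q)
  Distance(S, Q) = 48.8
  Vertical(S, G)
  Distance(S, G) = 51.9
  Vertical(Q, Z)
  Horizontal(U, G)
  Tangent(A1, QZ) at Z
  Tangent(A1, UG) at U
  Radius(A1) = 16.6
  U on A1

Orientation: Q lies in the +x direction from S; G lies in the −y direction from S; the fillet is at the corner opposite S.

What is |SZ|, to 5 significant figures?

60.229

S is at the origin; S and Q share the same y with |SQ| = 48.8 and Q on the +x side, so Q = (48.800, 0.0000). S and G share the same x with |SG| = 51.9 and G on the −y side, so G = (0.0000, -51.900). The virtual corner opposite S is at (48.800, -51.900). Tangency of A1 to QZ means the radius LZ is perpendicular to QZ and A1 meets UG tangentially, so LU is at right angles to UG, with radius 16.6, so the center L sits 16.6 in from both sides at L = (32.200, -35.300). That places the tangent points at Z = (48.800, -35.300) on QZ and U = (32.200, -51.900) on UG. Then |SZ| = |Z − S| = 60.229.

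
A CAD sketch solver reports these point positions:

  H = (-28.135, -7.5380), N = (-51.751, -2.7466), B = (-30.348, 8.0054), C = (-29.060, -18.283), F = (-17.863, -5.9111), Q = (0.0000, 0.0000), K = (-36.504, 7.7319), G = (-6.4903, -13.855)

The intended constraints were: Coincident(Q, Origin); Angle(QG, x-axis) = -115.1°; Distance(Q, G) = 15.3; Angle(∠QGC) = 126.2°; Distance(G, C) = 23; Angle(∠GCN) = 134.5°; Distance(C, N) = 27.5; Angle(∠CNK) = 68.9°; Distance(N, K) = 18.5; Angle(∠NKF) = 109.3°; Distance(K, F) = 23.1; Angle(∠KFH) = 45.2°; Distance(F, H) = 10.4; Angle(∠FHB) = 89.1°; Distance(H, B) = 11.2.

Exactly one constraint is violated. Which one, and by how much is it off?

Distance(H, B) = 11.2 — off by 4.50.

Q = (0.00, 0.00) ✓; QG at -115.1° ✓; |QG| = 15.30 ✓; ∠QGC = 126.2° ✓; |GC| = 23.00 ✓; ∠GCN = 134.5° ✓; |CN| = 27.50 ✓; ∠CNK = 68.90° ✓; |NK| = 18.50 ✓; ∠NKF = 109.3° ✓; |KF| = 23.10 ✓; ∠KFH = 45.20° ✓; |FH| = 10.40 ✓; ∠FHB = 89.10° ✓; |HB| = 15.70 ✗.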